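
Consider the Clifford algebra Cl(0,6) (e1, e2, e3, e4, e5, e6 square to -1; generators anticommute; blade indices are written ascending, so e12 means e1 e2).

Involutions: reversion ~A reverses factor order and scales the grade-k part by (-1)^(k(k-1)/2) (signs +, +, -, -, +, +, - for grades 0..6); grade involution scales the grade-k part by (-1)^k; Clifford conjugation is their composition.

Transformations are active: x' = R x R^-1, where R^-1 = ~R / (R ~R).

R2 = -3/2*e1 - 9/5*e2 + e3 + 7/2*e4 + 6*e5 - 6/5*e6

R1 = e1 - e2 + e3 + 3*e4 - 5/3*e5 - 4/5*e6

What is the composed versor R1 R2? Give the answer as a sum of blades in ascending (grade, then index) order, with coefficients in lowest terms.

Distribute over the terms of R1 (each basis-blade product reordered to ascending indices, repeated generators contracted through their squares):
(e1) R2 = 3/2 - 9/5*e12 + e13 + 7/2*e14 + 6*e15 - 6/5*e16
(-e2) R2 = -9/5 - 3/2*e12 - e23 - 7/2*e24 - 6*e25 + 6/5*e26
(e3) R2 = -1 + 3/2*e13 + 9/5*e23 + 7/2*e34 + 6*e35 - 6/5*e36
(3*e4) R2 = -21/2 + 9/2*e14 + 27/5*e24 - 3*e34 + 18*e45 - 18/5*e46
(-5/3*e5) R2 = 10 - 5/2*e15 - 3*e25 + 5/3*e35 + 35/6*e45 + 2*e56
(-4/5*e6) R2 = -24/25 - 6/5*e16 - 36/25*e26 + 4/5*e36 + 14/5*e46 + 24/5*e56
Summing the partial products and collecting blades:
Answer: -69/25 - 33/10*e12 + 5/2*e13 + 8*e14 + 7/2*e15 - 12/5*e16 + 4/5*e23 + 19/10*e24 - 9*e25 - 6/25*e26 + 1/2*e34 + 23/3*e35 - 2/5*e36 + 143/6*e45 - 4/5*e46 + 34/5*e56


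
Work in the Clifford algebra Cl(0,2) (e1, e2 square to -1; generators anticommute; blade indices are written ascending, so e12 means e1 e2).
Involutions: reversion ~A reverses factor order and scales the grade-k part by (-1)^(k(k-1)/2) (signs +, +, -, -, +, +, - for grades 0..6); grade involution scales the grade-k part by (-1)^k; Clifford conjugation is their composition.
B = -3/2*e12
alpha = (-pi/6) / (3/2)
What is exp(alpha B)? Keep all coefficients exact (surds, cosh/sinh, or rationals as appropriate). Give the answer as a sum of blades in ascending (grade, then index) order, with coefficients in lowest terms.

B^2 = (-3/2)^2*(e12)^2 = 9/4*(-1) = -9/4 (a basis 2-blade squares to minus the product of its generators' squares).
B^2 = -9/4 — the series telescopes trigonometrically here: l = 3/2, alpha*l = -pi/6, so exp(alpha B) = cos(-pi/6) + (sin(-pi/6)/(3/2))*B = sqrt(3)/2 + (-1/3)*B.
Answer: sqrt(3)/2 + 1/2*e12


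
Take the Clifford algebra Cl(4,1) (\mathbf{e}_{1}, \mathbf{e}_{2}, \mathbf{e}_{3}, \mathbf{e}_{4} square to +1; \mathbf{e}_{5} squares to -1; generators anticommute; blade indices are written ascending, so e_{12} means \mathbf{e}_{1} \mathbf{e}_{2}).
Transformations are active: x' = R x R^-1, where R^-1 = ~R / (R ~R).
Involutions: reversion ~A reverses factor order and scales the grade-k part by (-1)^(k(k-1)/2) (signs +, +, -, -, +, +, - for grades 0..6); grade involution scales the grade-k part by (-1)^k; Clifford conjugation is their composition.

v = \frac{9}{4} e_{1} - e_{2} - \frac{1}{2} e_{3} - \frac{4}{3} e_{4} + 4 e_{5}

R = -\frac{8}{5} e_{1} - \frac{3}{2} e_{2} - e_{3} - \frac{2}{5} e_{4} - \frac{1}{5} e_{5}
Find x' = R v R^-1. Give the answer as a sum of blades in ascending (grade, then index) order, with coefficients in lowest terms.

~R = -\frac{8}{5} e_{1} - \frac{3}{2} e_{2} - e_{3} - \frac{2}{5} e_{4} - \frac{1}{5} e_{5}, and R ~R = \frac{593}{100}, so R^-1 = ~R / (\frac{593}{100}).
R v = -\frac{4}{15} + \frac{199}{40} e_{12} + \frac{61}{20} e_{13} + \frac{91}{30} e_{14} - \frac{119}{20} e_{15} - \frac{1}{4} e_{23} + \frac{8}{5} e_{24} - \frac{31}{5} e_{25} + \frac{17}{15} e_{34} - \frac{41}{10} e_{35} - \frac{28}{15} e_{45}
Answer: -\frac{14987}{7116} e_{1} + \frac{673}{593} e_{2} + \frac{2099}{3558} e_{3} + \frac{812}{593} e_{4} - \frac{7084}{1779} e_{5}


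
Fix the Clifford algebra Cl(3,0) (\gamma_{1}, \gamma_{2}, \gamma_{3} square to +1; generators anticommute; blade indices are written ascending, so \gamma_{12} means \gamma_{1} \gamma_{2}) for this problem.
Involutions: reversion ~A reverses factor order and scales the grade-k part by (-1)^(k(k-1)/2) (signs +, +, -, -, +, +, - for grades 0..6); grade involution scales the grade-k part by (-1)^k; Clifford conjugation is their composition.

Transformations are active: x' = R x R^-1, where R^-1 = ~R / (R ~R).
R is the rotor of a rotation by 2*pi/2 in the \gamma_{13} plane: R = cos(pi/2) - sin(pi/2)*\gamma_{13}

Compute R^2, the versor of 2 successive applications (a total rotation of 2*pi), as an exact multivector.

Half-angle bookkeeping: 2 applications in \gamma_{13} add up to rotor phase 2*pi/2 = \pi, so R^2 = cos(\pi) - sin(\pi)*\gamma_{13}.
cos(\pi) = -1 and sin(\pi) = 0, so R^2 = -1. The total rotation 2*pi is 1 full turn, so every vector returns to itself, yet the rotor is -1, on the OTHER sheet of the double cover (an odd number of 2*pi turns).
Answer: -1


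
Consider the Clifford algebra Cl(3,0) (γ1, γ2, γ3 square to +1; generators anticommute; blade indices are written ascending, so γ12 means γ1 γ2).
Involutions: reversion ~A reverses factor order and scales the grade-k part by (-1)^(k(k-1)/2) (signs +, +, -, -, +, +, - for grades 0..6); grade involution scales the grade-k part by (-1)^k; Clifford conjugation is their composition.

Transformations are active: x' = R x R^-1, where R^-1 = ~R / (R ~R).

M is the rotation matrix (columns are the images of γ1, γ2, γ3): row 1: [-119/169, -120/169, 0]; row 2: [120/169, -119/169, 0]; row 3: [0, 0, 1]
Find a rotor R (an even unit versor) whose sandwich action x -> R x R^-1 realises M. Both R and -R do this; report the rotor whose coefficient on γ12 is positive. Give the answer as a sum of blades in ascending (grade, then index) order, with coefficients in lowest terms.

Method: write R = a + b12*γ12 + b13*γ13 + b23*γ23 with a^2 + b12^2 + b13^2 + b23^2 = 1 (so R^-1 = ~R). Expanding the columns R e_j ~R gives tr M = 4a^2 - 1 and, from the antisymmetric part, M21 - M12 = -4a*b12, M13 - M31 = 4a*b13, M32 - M23 = -4a*b23.
Here tr M = -69/169, so a^2 = (1 + tr M)/4 = 25/169 and a = ±5/13. Taking a = 5/13: M21 - M12 = 240/169, M13 - M31 = 0, M32 - M23 = 0, giving b12 = -12/13, b13 = 0, b23 = 0, i.e. R = 5/13 - 12/13*γ12.
Its γ12 coefficient is negative, so report the other preimage -R.
Answer: -5/13 + 12/13*γ12. Why the constraint matters: R and -R act identically through the sandwich — M has trace -69/169 either way — so only the sign condition on γ12 picks one of the two preimages.


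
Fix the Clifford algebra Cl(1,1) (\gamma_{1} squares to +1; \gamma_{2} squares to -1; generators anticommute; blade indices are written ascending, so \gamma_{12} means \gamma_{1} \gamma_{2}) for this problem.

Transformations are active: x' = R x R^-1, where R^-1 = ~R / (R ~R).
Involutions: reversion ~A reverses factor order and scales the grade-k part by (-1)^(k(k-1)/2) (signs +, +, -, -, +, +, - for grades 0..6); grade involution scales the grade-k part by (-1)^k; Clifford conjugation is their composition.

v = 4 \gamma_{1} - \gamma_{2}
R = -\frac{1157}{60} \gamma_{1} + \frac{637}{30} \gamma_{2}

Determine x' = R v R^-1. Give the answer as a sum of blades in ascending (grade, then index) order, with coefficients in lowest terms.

~R = -\frac{1157}{60} \gamma_{1} + \frac{637}{30} \gamma_{2}, and R ~R = -\frac{31603}{400}, so R^-1 = ~R / (-\frac{31603}{400}).
R v = -\frac{559}{10} - \frac{1313}{20} \gamma_{12}
Answer: -\frac{17552}{561} \gamma_{1} + \frac{17417}{561} \gamma_{2}


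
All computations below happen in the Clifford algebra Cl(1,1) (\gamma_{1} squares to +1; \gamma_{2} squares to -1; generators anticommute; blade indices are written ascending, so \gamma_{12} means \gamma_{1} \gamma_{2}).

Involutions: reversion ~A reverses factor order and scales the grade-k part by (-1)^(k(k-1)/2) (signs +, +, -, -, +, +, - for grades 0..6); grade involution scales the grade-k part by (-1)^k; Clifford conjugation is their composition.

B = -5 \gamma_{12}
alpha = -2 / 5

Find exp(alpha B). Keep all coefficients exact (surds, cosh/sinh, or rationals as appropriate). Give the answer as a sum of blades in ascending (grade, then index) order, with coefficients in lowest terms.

B^2 = (-5)^2*(\gamma_{12})^2 = 25*(+1) = 25 (a basis 2-blade squares to minus the product of its generators' squares).
B^2 = 25 — hyperbolic case — the even/odd split gives cosh and sinh: l = 5, alpha*l = -2, so exp(alpha B) = cosh(-2) + (sinh(-2)/5)*B = \cosh{\left(2 \right)} + (- \frac{\sinh{\left(2 \right)}}{5})*B.
Answer: \cosh{\left(2 \right)} + \sinh{\left(2 \right)} \gamma_{12}


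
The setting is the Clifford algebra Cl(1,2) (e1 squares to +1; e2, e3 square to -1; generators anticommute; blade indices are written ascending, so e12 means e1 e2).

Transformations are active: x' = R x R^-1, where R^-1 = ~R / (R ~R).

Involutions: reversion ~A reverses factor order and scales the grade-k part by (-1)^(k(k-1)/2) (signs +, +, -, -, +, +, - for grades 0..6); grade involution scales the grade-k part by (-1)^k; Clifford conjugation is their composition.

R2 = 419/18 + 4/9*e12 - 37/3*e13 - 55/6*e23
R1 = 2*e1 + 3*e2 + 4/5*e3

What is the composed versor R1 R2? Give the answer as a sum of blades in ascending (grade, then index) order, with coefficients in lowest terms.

Distribute over the terms of R1 (each basis-blade product reordered to ascending indices, repeated generators contracted through their squares):
(2*e1) R2 = 419/9*e1 + 8/9*e2 - 74/3*e3 - 55/3*e123
(3*e2) R2 = 4/3*e1 + 419/6*e2 + 55/2*e3 + 37*e123
(4/5*e3) R2 = -148/15*e1 - 22/3*e2 + 838/45*e3 + 16/45*e123
Summing the partial products and collecting blades:
Answer: 1711/45*e1 + 1141/18*e2 + 1931/90*e3 + 856/45*e123


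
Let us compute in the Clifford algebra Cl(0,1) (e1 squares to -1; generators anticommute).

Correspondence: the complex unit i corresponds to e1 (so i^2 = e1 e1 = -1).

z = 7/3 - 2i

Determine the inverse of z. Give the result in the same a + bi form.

In blades: z = 7/3 - 2*e1.
With qbar = 7/3 + 2*e1 (scalar fixed, mapped units negated), z qbar = 85/9 (the sum of squared coefficients), so z^-1 = qbar / (85/9) = 21/85 + 18/85*e1; translating back:
Answer: 21/85 + 18/85*i


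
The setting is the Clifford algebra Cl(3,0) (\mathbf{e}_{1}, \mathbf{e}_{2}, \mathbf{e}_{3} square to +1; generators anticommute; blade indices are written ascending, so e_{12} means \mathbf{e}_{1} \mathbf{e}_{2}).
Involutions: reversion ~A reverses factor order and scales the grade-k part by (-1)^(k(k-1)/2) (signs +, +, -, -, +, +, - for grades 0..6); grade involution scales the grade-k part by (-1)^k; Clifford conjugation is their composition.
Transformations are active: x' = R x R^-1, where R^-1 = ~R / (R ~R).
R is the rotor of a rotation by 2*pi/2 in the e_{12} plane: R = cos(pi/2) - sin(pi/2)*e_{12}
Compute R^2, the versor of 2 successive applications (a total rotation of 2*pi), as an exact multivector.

Rotor phase runs at HALF the rotation angle; powers of one rotor simply add phase, so after 2 steps in e_{12} the phase is 2*pi/2 = \pi and R^2 = cos(\pi) - sin(\pi)*e_{12}.
cos(\pi) = -1 and sin(\pi) = 0, so R^2 = -1. The total rotation 2*pi is 1 full turn, so every vector returns to itself, yet the rotor is -1, on the OTHER sheet of the double cover (an odd number of 2*pi turns).
Answer: -1


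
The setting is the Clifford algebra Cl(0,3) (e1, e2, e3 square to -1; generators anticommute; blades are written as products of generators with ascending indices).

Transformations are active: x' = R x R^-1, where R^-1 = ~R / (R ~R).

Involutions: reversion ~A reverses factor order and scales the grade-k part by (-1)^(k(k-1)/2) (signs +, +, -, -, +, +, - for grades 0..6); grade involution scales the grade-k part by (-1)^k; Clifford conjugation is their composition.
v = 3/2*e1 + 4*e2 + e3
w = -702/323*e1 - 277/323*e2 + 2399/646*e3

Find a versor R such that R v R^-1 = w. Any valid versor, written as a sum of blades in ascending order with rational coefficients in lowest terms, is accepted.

Take R = v + w = -435/646*e1 + 1015/323*e2 + 3045/646*e3. Because q(v) = q(w) = -77/4, conjugation by R sends v exactly to w.
Answer: -435/646*e1 + 1015/323*e2 + 3045/646*e3


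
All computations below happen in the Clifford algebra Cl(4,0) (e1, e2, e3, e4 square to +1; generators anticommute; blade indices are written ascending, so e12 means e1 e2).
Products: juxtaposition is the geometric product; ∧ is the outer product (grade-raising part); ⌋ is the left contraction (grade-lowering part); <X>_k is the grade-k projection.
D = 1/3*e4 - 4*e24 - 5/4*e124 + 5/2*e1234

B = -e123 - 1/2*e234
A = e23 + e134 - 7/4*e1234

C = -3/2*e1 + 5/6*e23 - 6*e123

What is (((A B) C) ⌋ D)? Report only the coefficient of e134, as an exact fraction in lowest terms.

step 1: 1/8*e1 + 9/4*e4 + 1/2*e12 + e24
step 2: -3/16 + 3/4*e2 + 3*e3 + 5/12*e13 + 27/8*e14 - 3/4*e23 + 5/6*e34 + 5/48*e123 - 3/2*e124 - 6*e134 + 15/8*e234 + 27/2*e1234
step 3: 255/8 + 75/16*e1 + 345/32*e2 - 15/4*e3 - 319/96*e4 - 25/12*e12 + 45/16*e14 - 135/16*e23 + 43/24*e24 + 495/64*e124 - 15/8*e134 - 15/32*e1234
Answer: -15/8


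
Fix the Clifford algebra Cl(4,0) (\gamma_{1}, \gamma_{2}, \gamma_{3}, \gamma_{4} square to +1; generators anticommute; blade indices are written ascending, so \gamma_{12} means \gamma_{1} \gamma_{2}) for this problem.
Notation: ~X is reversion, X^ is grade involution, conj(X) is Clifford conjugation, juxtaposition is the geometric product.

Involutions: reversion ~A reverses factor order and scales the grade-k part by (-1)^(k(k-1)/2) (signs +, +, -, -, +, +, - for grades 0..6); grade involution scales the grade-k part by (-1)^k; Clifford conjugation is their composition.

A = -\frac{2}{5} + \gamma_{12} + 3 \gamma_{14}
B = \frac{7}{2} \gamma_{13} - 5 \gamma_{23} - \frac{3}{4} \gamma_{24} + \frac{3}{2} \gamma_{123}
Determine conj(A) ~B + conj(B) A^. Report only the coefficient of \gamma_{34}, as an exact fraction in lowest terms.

first term: -\frac{3}{2} \gamma_{3} + \frac{9}{4} \gamma_{12} - \frac{18}{5} \gamma_{13} - \frac{3}{4} \gamma_{14} - \frac{11}{2} \gamma_{23} - \frac{3}{10} \gamma_{24} + \frac{21}{2} \gamma_{34} + \frac{3}{5} \gamma_{123} - \frac{9}{2} \gamma_{234} - 15 \gamma_{1234}
second term: -\frac{3}{2} \gamma_{3} + \frac{9}{4} \gamma_{12} - \frac{18}{5} \gamma_{13} - \frac{3}{4} \gamma_{14} - \frac{11}{2} \gamma_{23} - \frac{3}{10} \gamma_{24} + \frac{21}{2} \gamma_{34} - \frac{3}{5} \gamma_{123} + \frac{9}{2} \gamma_{234} + 15 \gamma_{1234}
Answer: 21


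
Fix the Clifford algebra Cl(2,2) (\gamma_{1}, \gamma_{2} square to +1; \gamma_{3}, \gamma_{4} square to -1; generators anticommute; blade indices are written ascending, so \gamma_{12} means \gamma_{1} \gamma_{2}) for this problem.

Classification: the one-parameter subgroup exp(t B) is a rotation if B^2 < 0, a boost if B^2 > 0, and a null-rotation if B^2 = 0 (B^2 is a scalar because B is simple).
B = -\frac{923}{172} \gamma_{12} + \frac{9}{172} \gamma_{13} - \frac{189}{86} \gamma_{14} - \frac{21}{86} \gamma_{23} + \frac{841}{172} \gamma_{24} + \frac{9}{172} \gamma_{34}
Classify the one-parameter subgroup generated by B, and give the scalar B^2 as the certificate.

B^2 term by term: the squares give (-\frac{923}{172})^2*(\gamma_{12})^2 + (\frac{9}{172})^2*(\gamma_{13})^2 + (-\frac{189}{86})^2*(\gamma_{14})^2 + (-\frac{21}{86})^2*(\gamma_{23})^2 + (\frac{841}{172})^2*(\gamma_{24})^2 + (\frac{9}{172})^2*(\gamma_{34})^2 = \frac{851929}{29584}*(-1) + \frac{81}{29584}*(+1) + \frac{35721}{7396}*(+1) + \frac{441}{7396}*(+1) + \frac{707281}{29584}*(+1) + \frac{81}{29584}*(-1) = 0 (each basis 2-blade squares to minus the product of its generators' squares); cross terms between blades sharing an index anticommute and cancel; the commuting (index-disjoint) pairs give grade-4 terms 2*c*c'*(blade product), which cancel blade by blade — \gamma_{1234}: -\frac{8307}{14792} - \frac{7569}{14792} + \frac{3969}{3698} = 0 — confirming B is simple. So B^2 = 0.
Answer: null-rotation, certificate B^2 = 0. Why this suffices: the scalar 0 survives any versor conjugation, so its sign alone determines the class however B is presented.


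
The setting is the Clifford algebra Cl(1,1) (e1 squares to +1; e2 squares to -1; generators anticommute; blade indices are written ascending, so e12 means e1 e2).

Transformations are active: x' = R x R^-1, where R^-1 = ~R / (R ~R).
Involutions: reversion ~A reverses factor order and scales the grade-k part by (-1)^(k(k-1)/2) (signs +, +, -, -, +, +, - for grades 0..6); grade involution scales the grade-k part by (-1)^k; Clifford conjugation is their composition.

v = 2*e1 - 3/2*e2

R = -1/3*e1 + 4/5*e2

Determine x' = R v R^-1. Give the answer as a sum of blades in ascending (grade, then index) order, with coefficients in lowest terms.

~R = -1/3*e1 + 4/5*e2, and R ~R = -119/225, so R^-1 = ~R / (-119/225).
R v = 8/15 - 11/10*e12
Answer: -158/119*e1 - 27/238*e2


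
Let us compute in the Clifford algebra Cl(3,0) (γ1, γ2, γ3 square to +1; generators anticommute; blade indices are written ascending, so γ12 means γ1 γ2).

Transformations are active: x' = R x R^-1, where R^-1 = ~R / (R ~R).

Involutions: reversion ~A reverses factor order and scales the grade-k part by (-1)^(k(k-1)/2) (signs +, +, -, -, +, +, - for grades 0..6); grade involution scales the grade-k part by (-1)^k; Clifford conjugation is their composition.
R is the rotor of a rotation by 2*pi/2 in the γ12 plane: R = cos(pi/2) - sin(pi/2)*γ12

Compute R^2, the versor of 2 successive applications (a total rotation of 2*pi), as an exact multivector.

The rotor phase is half the rotation angle and phases add under composition, so 2 steps in the γ12 plane accumulate phase 2*(pi/2) = pi: R^2 = cos(pi) - sin(pi)*γ12.
cos(pi) = -1 and sin(pi) = 0, so R^2 = -1. The total rotation 2*pi is 1 full turn, so every vector returns to itself, yet the rotor is -1, on the OTHER sheet of the double cover (an odd number of 2*pi turns).
Answer: -1


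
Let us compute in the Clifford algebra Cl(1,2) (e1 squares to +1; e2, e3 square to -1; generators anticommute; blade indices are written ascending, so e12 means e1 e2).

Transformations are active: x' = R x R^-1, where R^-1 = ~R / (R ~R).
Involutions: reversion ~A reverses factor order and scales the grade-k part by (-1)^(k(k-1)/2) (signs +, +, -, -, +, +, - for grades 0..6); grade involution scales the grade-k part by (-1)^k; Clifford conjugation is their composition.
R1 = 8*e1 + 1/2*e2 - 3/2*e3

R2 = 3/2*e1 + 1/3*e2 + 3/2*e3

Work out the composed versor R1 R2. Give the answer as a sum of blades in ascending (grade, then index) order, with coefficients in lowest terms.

Distribute over the terms of R1 (each basis-blade product reordered to ascending indices, repeated generators contracted through their squares):
(8*e1) R2 = 12 + 8/3*e12 + 12*e13
(1/2*e2) R2 = -1/6 - 3/4*e12 + 3/4*e23
(-3/2*e3) R2 = 9/4 + 9/4*e13 + 1/2*e23
Summing the partial products and collecting blades:
Answer: 169/12 + 23/12*e12 + 57/4*e13 + 5/4*e23


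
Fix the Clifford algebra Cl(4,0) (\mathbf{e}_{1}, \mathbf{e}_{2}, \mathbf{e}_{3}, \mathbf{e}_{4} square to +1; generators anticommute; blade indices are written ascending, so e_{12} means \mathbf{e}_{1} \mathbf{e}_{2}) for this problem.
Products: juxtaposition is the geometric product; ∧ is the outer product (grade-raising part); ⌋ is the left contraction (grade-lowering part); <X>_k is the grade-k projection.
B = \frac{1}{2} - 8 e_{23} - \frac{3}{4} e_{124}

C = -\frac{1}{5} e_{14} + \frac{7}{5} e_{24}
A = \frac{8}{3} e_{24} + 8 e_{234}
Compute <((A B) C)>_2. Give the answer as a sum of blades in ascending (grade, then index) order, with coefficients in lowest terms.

step 1: 2 e_{1} + 64 e_{4} + 6 e_{13} + \frac{4}{3} e_{24} - \frac{64}{3} e_{34} + 4 e_{234}
step 2: -\frac{28}{15} + \frac{64}{5} e_{1} - \frac{448}{5} e_{2} + \frac{28}{5} e_{3} - \frac{2}{5} e_{4} - \frac{4}{15} e_{12} + \frac{64}{15} e_{13} - \frac{448}{15} e_{23} + \frac{6}{5} e_{34} + \frac{4}{5} e_{123} + \frac{14}{5} e_{124} - \frac{42}{5} e_{1234}
step 3: -\frac{4}{15} e_{12} + \frac{64}{15} e_{13} - \frac{448}{15} e_{23} + \frac{6}{5} e_{34}
Answer: -\frac{4}{15} e_{12} + \frac{64}{15} e_{13} - \frac{448}{15} e_{23} + \frac{6}{5} e_{34}


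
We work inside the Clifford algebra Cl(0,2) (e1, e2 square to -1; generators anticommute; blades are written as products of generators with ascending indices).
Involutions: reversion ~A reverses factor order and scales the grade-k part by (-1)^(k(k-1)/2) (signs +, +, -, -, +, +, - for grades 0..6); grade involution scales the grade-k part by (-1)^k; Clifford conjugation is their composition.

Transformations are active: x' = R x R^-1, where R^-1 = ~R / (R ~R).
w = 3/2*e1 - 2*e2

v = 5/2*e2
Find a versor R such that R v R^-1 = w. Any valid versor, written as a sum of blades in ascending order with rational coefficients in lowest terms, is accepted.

The midline construction: v and w both square to -25/4, so reflecting in their sum 3/2*e1 + 1/2*e2 exchanges them.
Answer: 3/2*e1 + 1/2*e2


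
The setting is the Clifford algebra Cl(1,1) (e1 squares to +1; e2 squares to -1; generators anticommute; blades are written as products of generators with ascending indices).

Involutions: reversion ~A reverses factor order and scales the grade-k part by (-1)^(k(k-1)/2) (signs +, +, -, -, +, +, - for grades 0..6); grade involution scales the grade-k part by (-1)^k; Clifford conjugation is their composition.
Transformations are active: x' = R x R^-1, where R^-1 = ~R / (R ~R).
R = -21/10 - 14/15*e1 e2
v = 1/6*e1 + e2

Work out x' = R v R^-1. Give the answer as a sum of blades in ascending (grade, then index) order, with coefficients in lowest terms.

~R = -21/10 + 14/15*e1 e2, and R ~R = 637/180, so R^-1 = ~R / (637/180).
R v = 7/12*e1 - 35/18*e2
Answer: -67/78*e1 + 17/13*e2


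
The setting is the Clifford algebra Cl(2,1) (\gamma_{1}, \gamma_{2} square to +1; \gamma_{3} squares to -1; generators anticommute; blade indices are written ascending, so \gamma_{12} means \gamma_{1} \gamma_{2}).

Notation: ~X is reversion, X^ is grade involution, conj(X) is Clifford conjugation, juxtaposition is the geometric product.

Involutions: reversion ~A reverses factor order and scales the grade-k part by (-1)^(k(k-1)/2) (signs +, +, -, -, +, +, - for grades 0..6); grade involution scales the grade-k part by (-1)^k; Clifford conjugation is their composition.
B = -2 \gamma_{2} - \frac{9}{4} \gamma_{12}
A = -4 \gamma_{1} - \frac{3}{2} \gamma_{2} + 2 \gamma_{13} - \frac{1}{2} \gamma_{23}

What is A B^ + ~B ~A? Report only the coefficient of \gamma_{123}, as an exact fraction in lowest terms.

first term: -3 - \frac{27}{8} \gamma_{1} + 9 \gamma_{2} + \gamma_{3} - 8 \gamma_{12} - \frac{9}{8} \gamma_{13} - \frac{9}{2} \gamma_{23} - 4 \gamma_{123}
second term: 3 - \frac{27}{8} \gamma_{1} + 9 \gamma_{2} - \gamma_{3} - 8 \gamma_{12} + \frac{9}{8} \gamma_{13} + \frac{9}{2} \gamma_{23} - 4 \gamma_{123}
Answer: -8


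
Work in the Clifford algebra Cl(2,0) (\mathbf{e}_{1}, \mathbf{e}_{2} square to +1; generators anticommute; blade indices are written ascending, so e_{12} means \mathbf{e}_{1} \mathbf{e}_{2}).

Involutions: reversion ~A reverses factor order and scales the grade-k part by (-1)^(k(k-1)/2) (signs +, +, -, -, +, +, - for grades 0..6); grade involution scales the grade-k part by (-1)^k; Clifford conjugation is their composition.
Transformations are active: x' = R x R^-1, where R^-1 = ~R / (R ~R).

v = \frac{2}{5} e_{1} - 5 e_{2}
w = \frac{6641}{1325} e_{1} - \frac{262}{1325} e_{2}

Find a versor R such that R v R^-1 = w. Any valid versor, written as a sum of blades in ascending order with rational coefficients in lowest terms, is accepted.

Take R = v + w = \frac{7171}{1325} e_{1} - \frac{6887}{1325} e_{2}. Because q(v) = q(w) = \frac{629}{25}, conjugation by R sends v exactly to w.
Answer: \frac{7171}{1325} e_{1} - \frac{6887}{1325} e_{2}


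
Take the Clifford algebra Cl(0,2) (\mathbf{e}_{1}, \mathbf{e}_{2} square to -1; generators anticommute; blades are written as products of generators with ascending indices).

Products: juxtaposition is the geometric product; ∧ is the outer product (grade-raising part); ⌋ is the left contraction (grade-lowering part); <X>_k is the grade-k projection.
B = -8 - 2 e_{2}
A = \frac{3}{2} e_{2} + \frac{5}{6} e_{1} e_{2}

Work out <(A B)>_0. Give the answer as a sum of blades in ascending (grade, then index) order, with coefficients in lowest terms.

step 1: 3 + \frac{5}{3} e_{1} - 12 e_{2} - \frac{20}{3} e_{1} e_{2}
step 2: 3
Answer: 3


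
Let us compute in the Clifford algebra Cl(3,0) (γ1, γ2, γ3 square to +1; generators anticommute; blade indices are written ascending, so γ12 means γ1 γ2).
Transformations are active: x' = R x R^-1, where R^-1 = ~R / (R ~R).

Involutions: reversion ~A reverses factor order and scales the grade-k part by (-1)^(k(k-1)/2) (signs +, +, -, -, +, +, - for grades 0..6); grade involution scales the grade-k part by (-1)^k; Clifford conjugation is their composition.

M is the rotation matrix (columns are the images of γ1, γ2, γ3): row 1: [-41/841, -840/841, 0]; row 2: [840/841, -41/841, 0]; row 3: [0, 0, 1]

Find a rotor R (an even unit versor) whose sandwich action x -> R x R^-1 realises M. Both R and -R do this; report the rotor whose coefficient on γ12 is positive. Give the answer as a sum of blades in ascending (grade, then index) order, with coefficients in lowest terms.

Method: write R = a + b12*γ12 + b13*γ13 + b23*γ23 with a^2 + b12^2 + b13^2 + b23^2 = 1 (so R^-1 = ~R). Expanding the columns R e_j ~R gives tr M = 4a^2 - 1 and, from the antisymmetric part, M21 - M12 = -4a*b12, M13 - M31 = 4a*b13, M32 - M23 = -4a*b23.
Here tr M = 759/841, so a^2 = (1 + tr M)/4 = 400/841 and a = ±20/29. Taking a = 20/29: M21 - M12 = 1680/841, M13 - M31 = 0, M32 - M23 = 0, giving b12 = -21/29, b13 = 0, b23 = 0, i.e. R = 20/29 - 21/29*γ12.
Its γ12 coefficient is negative, so report the other preimage -R.
Answer: -20/29 + 21/29*γ12. Why the constraint matters: R and -R act identically through the sandwich — M has trace 759/841 either way — so only the sign condition on γ12 picks one of the two preimages.


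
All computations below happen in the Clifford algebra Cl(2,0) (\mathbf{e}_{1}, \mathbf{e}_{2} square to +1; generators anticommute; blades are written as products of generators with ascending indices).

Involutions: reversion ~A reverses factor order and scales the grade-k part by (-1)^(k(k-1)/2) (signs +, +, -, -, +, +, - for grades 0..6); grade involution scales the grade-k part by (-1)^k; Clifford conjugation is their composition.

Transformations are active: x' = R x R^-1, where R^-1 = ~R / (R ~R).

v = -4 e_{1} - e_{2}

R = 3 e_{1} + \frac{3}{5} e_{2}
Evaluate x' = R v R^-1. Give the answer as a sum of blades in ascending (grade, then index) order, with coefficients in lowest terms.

~R = 3 e_{1} + \frac{3}{5} e_{2}, and R ~R = \frac{234}{25}, so R^-1 = ~R / (\frac{234}{25}).
R v = -\frac{63}{5} - \frac{3}{5} e_{1} e_{2}
Answer: -\frac{53}{13} e_{1} - \frac{8}{13} e_{2}


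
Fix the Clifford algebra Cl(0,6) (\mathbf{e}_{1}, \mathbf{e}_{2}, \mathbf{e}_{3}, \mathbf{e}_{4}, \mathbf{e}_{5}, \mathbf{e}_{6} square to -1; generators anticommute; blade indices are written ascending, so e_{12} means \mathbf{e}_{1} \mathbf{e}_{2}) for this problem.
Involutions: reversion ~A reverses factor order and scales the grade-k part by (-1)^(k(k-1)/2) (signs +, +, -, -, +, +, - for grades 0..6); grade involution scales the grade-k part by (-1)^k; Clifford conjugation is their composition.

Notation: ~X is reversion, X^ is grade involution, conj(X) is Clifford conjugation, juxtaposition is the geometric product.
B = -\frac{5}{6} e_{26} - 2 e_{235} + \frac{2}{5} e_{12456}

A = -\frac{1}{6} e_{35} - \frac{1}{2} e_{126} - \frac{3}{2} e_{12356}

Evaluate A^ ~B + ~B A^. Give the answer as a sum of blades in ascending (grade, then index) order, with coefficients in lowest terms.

first term: -\frac{5}{12} e_{1} + \frac{1}{3} e_{2} - 3 e_{16} + \frac{3}{5} e_{34} + \frac{1}{5} e_{45} - \frac{5}{4} e_{135} + e_{1356} - \frac{5}{36} e_{2356} - \frac{1}{15} e_{12346}
second term: -\frac{5}{12} e_{1} + \frac{1}{3} e_{2} - 3 e_{16} - \frac{3}{5} e_{34} + \frac{1}{5} e_{45} - \frac{5}{4} e_{135} + e_{1356} - \frac{5}{36} e_{2356} + \frac{1}{15} e_{12346}
Answer: -\frac{5}{6} e_{1} + \frac{2}{3} e_{2} - 6 e_{16} + \frac{2}{5} e_{45} - \frac{5}{2} e_{135} + 2 e_{1356} - \frac{5}{18} e_{2356}


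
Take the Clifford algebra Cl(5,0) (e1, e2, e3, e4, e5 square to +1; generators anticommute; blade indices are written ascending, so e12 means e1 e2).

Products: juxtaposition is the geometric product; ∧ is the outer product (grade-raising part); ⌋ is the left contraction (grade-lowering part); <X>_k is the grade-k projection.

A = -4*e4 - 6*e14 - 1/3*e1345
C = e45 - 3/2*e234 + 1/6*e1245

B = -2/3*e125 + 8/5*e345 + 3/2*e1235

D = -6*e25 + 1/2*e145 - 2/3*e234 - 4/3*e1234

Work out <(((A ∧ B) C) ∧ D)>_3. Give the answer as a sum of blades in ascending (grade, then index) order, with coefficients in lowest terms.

step 1: 8/3*e1245 + 6*e12345
step 2: 4/9 + e3 - 8/3*e12 - 9*e15 - 6*e123 + 4*e135
step 3: -8/3*e25 + 2/9*e145 - 8/27*e234 + 6*e235 - 16/27*e1234 - 1/2*e1345 - 6*e12345
step 4: 2/9*e145 - 8/27*e234 + 6*e235
Answer: 2/9*e145 - 8/27*e234 + 6*e235


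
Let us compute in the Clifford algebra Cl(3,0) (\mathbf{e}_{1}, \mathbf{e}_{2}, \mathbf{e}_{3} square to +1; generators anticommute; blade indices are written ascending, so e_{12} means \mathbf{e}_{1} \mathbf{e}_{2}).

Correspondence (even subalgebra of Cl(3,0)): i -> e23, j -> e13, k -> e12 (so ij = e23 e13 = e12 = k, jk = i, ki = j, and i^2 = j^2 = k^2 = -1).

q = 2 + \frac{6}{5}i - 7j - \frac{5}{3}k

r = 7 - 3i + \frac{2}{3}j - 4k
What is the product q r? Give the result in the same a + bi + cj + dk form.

In blades: q = 2 - \frac{5}{3} e_{12} - 7 e_{13} + \frac{6}{5} e_{23}, r = 7 - 4 e_{12} + \frac{2}{3} e_{13} - 3 e_{23}.
Distribute q over r term by term (generator squares from the signature, products reordered to ascending indices): (2)*r = 14 - 8 e_{12} + \frac{4}{3} e_{13} - 6 e_{23}; (-\frac{5}{3} e_{12})*r = -\frac{20}{3} - \frac{35}{3} e_{12} + 5 e_{13} + \frac{10}{9} e_{23}; (-7 e_{13})*r = \frac{14}{3} - 21 e_{12} - 49 e_{13} + 28 e_{23}; (\frac{6}{5} e_{23})*r = \frac{18}{5} + \frac{4}{5} e_{12} + \frac{24}{5} e_{13} + \frac{42}{5} e_{23}.
Sum: \frac{78}{5} - \frac{598}{15} e_{12} - \frac{568}{15} e_{13} + \frac{1418}{45} e_{23}; translating back through the correspondence:
Answer: \frac{78}{5} + \frac{1418}{45}i - \frac{568}{15}j - \frac{598}{15}k


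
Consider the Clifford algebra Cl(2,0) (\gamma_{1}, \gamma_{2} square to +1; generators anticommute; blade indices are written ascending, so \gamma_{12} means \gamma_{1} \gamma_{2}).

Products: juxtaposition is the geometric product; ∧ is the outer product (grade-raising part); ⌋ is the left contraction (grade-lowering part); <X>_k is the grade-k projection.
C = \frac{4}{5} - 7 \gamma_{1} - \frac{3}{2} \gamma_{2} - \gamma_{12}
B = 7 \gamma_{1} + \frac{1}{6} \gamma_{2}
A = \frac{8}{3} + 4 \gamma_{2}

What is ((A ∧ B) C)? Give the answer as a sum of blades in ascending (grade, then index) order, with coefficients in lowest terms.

step 1: \frac{56}{3} \gamma_{1} + \frac{4}{9} \gamma_{2} - 28 \gamma_{12}
step 2: -\frac{478}{3} + \frac{2582}{45} \gamma_{1} - \frac{9644}{45} \gamma_{2} - \frac{2128}{45} \gamma_{12}
Answer: -\frac{478}{3} + \frac{2582}{45} \gamma_{1} - \frac{9644}{45} \gamma_{2} - \frac{2128}{45} \gamma_{12}


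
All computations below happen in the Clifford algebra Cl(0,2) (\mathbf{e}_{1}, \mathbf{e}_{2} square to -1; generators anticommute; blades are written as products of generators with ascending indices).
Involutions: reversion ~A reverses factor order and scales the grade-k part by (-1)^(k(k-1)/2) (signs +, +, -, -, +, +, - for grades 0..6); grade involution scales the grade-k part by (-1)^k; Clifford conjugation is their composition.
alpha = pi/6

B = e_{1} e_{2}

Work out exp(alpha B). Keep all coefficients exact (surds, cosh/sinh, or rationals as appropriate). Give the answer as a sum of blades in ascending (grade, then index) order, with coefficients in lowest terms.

B^2 = (1)^2*(e_{1} e_{2})^2 = 1*(-1) = -1 (a basis 2-blade squares to minus the product of its generators' squares).
B^2 = -1 — circular case — the even/odd split gives cos and sin: l = 1, alpha*l = \frac{\pi}{6}, so exp(alpha B) = cos(\frac{\pi}{6}) + (sin(\frac{\pi}{6})/1)*B = \frac{\sqrt{3}}{2} + (\frac{1}{2})*B.
Answer: \frac{\sqrt{3}}{2} + \frac{1}{2} e_{1} e_{2}


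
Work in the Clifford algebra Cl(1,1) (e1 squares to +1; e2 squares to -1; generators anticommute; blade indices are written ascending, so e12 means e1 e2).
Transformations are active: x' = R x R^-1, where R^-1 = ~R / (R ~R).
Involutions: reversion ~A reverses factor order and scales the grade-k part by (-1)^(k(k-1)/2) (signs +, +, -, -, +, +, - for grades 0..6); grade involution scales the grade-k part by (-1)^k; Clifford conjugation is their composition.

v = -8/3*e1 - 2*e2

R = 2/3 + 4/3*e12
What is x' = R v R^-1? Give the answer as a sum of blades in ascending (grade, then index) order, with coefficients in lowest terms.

~R = 2/3 - 4/3*e12, and R ~R = -4/3, so R^-1 = ~R / (-4/3).
R v = 8/9*e1 + 20/9*e2
Answer: 16/9*e1 - 2/9*e2


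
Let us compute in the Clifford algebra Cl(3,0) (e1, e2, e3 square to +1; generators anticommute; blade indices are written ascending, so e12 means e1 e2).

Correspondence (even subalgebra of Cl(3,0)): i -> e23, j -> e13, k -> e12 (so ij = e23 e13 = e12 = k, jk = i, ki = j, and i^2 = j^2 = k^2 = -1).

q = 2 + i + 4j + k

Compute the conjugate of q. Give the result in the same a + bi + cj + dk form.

In blades: q = 2 + e12 + 4*e13 + e23.
Quaternion conjugation is reversion on the even subalgebra: the scalar is fixed and every grade-2 blade flips sign, giving 2 - e12 - 4*e13 - e23; translating back:
Answer: 2 - i - 4j - k


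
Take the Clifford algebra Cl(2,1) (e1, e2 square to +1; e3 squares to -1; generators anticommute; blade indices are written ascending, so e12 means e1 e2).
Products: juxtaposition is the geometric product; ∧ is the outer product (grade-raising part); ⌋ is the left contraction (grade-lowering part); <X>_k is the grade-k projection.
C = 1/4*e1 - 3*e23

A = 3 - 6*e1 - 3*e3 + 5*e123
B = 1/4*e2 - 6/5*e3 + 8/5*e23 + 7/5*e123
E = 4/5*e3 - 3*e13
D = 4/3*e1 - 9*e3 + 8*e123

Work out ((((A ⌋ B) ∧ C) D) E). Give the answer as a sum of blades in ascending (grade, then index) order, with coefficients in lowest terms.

step 1: 17/5 - 81/20*e2 - 18/5*e3 + 21/5*e12 - 18/5*e23 + 21/5*e123
step 2: 17/20*e1 + 81/80*e12 + 9/10*e13 - 51/5*e23 - 9/10*e123
step 3: -91/15 - 147/2*e1 - 2007/20*e2 - 93/10*e3 - 81/10*e12 - 153/20*e13 + 28/5*e23 - 1817/80*e123
step 4: 3039/100 + 1701/50*e1 - 29047/400*e2 + 32347/150*e3 + 3497/100*e12 - 203/5*e13 - 5229/50*e23 - 30753/100*e123
Answer: 3039/100 + 1701/50*e1 - 29047/400*e2 + 32347/150*e3 + 3497/100*e12 - 203/5*e13 - 5229/50*e23 - 30753/100*e123


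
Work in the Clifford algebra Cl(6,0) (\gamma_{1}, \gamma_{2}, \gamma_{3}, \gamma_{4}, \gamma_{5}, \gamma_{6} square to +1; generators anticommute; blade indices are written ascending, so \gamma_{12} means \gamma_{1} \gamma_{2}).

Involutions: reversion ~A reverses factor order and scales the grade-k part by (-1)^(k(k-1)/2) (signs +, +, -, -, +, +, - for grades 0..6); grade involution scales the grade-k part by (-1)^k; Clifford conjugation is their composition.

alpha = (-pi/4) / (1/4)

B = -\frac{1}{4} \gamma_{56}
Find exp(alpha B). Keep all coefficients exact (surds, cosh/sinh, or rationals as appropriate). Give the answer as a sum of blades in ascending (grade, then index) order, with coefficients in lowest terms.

B^2 = (-\frac{1}{4})^2*(\gamma_{56})^2 = \frac{1}{16}*(-1) = -\frac{1}{16} (a basis 2-blade squares to minus the product of its generators' squares).
B^2 = -\frac{1}{16} — a negative square means the series sums to a rotation: l = \frac{1}{4}, alpha*l = - \frac{\pi}{4}, so exp(alpha B) = cos(- \frac{\pi}{4}) + (sin(- \frac{\pi}{4})/(\frac{1}{4}))*B = \frac{\sqrt{2}}{2} + (- 2 \sqrt{2})*B.
Answer: \frac{\sqrt{2}}{2} + \frac{\sqrt{2}}{2} \gamma_{56}


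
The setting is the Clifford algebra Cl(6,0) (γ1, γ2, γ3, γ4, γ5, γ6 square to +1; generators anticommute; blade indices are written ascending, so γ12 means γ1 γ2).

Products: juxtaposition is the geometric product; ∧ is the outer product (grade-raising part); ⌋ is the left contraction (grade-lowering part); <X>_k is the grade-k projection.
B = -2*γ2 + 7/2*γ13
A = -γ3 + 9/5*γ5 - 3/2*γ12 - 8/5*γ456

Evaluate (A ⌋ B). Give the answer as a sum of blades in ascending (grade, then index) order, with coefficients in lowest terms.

step 1: 7/2*γ1
Answer: 7/2*γ1


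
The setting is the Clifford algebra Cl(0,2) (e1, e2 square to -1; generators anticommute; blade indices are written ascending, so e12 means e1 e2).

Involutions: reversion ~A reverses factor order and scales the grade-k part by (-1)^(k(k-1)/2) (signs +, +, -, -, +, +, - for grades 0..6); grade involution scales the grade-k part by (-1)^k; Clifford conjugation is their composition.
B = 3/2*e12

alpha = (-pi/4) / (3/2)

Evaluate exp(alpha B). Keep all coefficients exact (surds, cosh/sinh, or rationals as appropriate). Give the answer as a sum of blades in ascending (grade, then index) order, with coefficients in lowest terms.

B^2 = (3/2)^2*(e12)^2 = 9/4*(-1) = -9/4 (a basis 2-blade squares to minus the product of its generators' squares).
B^2 = -9/4 — circular case — the even/odd split gives cos and sin: l = 3/2, alpha*l = -pi/4, so exp(alpha B) = cos(-pi/4) + (sin(-pi/4)/(3/2))*B = sqrt(2)/2 + (-sqrt(2)/3)*B.
Answer: sqrt(2)/2 - sqrt(2)/2*e12


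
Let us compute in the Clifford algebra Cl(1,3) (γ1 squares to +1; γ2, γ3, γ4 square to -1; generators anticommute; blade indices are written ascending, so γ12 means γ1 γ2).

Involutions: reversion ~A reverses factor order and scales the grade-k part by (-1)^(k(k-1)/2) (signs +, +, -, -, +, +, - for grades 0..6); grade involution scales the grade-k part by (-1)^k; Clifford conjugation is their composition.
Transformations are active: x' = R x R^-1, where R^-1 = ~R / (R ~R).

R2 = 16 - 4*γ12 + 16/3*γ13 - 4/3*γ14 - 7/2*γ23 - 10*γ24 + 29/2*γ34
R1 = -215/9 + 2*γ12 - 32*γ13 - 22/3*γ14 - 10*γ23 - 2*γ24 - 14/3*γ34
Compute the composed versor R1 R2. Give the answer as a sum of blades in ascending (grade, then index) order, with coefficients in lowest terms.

Distribute over the grade parts of R1 (each basis-blade product reordered to ascending indices, repeated generators contracted through their squares):
<R1>_0 (= -215/9) R2 = -3440/9 + 860/9*γ12 - 3440/27*γ13 + 860/27*γ14 + 1505/18*γ23 + 2150/9*γ24 - 6235/18*γ34
<R1>_2 (= 2*γ12 - 32*γ13 - 22/3*γ14 - 10*γ23 - 2*γ24 - 14/3*γ34) R2 = -1406/9 + 268*γ12 - 5198/9*γ13 + 3148/9*γ14 - 355/3*γ23 + 484/3*γ24 - 571/9*γ34 - 668/3*γ1234
Summing the partial products and collecting blades:
Answer: -4846/9 + 3272/9*γ12 - 19034/27*γ13 + 10304/27*γ14 - 625/18*γ23 + 3602/9*γ24 - 2459/6*γ34 - 668/3*γ1234


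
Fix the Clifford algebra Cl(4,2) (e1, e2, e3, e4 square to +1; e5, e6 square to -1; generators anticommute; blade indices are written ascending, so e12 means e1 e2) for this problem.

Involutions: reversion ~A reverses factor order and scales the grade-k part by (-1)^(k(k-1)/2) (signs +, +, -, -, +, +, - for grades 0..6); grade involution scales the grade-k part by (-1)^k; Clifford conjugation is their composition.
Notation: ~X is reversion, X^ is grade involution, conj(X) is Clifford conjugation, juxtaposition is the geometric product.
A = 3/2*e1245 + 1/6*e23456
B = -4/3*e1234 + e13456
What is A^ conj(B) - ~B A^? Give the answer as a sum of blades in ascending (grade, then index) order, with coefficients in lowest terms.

first term: -1/6*e12 - 2*e35 + 2/9*e156 + 3/2*e236
second term: -1/6*e12 + 2*e35 - 2/9*e156 + 3/2*e236
Answer: -4*e35 + 4/9*e156


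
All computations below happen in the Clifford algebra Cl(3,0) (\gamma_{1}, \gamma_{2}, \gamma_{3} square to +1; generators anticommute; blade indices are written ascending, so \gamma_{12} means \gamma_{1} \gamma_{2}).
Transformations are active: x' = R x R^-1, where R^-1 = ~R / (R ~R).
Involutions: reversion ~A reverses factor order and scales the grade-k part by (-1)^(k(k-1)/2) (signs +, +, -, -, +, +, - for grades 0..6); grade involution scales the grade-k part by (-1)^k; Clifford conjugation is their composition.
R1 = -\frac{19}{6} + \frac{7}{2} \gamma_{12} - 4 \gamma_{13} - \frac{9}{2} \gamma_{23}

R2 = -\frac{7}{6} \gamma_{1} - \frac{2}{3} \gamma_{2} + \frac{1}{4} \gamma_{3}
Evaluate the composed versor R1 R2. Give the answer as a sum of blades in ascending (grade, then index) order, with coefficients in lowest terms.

Distribute over the terms of R2 (each basis-blade product reordered to ascending indices, repeated generators contracted through their squares):
R1 (-\frac{7}{6} \gamma_{1}) = \frac{133}{36} \gamma_{1} + \frac{49}{12} \gamma_{2} - \frac{14}{3} \gamma_{3} + \frac{21}{4} \gamma_{123}
R1 (-\frac{2}{3} \gamma_{2}) = -\frac{7}{3} \gamma_{1} + \frac{19}{9} \gamma_{2} - 3 \gamma_{3} - \frac{8}{3} \gamma_{123}
R1 (\frac{1}{4} \gamma_{3}) = -\gamma_{1} - \frac{9}{8} \gamma_{2} - \frac{19}{24} \gamma_{3} + \frac{7}{8} \gamma_{123}
Summing the partial products and collecting blades:
Answer: \frac{13}{36} \gamma_{1} + \frac{365}{72} \gamma_{2} - \frac{203}{24} \gamma_{3} + \frac{83}{24} \gamma_{123}
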